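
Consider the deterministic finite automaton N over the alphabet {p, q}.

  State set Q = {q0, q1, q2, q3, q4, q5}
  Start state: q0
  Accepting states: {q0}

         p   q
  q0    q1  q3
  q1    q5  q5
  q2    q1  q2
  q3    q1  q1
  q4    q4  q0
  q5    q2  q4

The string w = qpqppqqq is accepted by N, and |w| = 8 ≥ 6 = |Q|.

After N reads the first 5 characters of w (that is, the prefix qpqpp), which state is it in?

Run of N on the first 5 characters of w = q p q p p:
  step 0: q0  (start)
  step 1: q3  (read q: q0→q3)
  step 2: q1  (read p: q3→q1)
  step 3: q5  (read q: q1→q5)
  step 4: q2  (read p: q5→q2)
  step 5: q1  (read p: q2→q1)

After reading 5 characters, N is in state q1.

q1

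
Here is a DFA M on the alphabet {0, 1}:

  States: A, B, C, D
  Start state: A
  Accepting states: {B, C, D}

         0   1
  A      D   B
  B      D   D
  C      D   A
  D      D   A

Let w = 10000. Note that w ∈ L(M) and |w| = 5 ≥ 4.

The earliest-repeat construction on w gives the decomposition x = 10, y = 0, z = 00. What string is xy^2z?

xy^2z = 10·0·0·00 = 100000.
Reading y = 0 takes M from D back to D, so after x·y·y the machine is still in D, and z then leads to the accepting state D. Hence 100000 ∈ L(M).

100000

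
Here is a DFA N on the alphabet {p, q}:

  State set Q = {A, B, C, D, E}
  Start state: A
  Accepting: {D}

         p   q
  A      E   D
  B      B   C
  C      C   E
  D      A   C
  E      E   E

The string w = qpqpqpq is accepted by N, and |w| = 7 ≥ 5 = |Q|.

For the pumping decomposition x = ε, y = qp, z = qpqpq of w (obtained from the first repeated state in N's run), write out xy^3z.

qpqpqpqpqpq

xy^3z = ε·qp·qp·qp·qpqpq = qpqpqpqpqpq.
Reading y = qp takes N from A back to A, so after x·y·y·y the machine is still in A, and z then leads to the accepting state D. Hence qpqpqpqpqpq ∈ L(N).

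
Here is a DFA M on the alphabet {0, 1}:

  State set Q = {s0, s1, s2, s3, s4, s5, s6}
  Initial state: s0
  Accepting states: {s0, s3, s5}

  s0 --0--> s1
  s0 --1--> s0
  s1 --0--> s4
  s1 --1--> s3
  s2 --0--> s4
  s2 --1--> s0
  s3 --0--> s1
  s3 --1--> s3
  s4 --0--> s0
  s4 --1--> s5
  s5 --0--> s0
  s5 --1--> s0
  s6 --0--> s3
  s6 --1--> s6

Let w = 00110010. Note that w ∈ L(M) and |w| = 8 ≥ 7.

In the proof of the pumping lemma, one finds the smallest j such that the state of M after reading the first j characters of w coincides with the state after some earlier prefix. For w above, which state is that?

s0

State sequence: s0 -0-> s1 -0-> s4 -1-> s5 -1-> s0 -0-> s1 -0-> s4 -1-> s5 -0-> s0
First repeat at step 4: s0 was already visited.

The earliest repeat is at step j = 4: M is in s0, which it already visited at step i = 0.
The DFA has 7 states, so the proof of the pumping lemma guarantees a repeated state among the first 7+1 visited; the segment between the two visits is the pumpable y.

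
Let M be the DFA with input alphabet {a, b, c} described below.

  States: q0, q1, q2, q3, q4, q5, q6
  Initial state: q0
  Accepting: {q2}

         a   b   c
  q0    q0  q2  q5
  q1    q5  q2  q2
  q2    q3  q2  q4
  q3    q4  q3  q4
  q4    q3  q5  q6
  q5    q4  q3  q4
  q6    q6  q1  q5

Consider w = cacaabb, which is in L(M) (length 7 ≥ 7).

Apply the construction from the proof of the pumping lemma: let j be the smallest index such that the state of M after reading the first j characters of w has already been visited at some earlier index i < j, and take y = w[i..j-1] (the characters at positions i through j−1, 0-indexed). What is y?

a

State sequence: q0 -c-> q5 -a-> q4 -c-> q6 -a-> q6 -a-> q6 -b-> q1 -b-> q2
First repeat at step 4: q6 was already visited.

So i = 3, j = 4, giving x = w[0:3] = cac, y = w[3:4] = a, z = w[4:7] = abb.
Check: |xy| = 4 ≤ 7 and |y| = 1 ≥ 1. Reading y takes M from q6 back to q6, so every xyⁱz is accepted.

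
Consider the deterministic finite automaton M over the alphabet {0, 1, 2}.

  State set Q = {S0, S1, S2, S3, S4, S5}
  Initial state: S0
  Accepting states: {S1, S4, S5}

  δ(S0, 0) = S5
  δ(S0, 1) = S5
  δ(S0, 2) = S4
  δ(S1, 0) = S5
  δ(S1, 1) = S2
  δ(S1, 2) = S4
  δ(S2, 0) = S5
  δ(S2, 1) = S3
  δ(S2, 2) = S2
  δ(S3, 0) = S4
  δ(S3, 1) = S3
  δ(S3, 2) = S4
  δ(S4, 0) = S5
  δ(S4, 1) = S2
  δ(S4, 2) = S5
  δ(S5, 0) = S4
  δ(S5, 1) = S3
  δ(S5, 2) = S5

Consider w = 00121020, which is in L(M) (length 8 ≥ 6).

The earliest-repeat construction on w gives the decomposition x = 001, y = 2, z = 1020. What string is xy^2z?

001221020

xy^2z = 001·2·2·1020 = 001221020.
Reading y = 2 takes M from S2 back to S2, so after x·y·y the machine is still in S2, and z then leads to the accepting state S4. Hence 001221020 ∈ L(M).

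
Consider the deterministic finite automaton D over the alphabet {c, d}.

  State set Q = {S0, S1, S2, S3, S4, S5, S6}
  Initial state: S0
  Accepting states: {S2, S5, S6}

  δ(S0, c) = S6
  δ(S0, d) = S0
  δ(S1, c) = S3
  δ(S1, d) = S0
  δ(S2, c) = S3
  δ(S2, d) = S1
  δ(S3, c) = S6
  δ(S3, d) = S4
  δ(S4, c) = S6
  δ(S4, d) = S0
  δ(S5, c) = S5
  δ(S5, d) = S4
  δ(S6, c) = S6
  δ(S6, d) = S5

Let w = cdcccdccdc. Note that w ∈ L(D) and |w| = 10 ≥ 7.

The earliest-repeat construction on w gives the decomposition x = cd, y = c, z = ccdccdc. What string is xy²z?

cdccccdccdc

xy^2z = cd·c·c·ccdccdc = cdccccdccdc.
Reading y = c takes D from S5 back to S5, so after x·y·y the machine is still in S5, and z then leads to the accepting state S5. Hence cdccccdccdc ∈ L(D).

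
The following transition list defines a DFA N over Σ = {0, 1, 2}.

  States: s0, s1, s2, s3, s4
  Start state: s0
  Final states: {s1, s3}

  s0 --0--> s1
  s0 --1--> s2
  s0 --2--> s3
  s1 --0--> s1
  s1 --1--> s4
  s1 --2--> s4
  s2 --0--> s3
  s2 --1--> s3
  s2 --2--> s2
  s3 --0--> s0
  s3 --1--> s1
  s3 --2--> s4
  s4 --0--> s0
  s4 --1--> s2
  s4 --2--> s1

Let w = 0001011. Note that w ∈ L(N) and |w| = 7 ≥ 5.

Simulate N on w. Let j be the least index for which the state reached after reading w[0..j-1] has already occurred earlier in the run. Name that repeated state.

s1

State sequence: s0 -0-> s1 -0-> s1 -0-> s1 -1-> s4 -0-> s0 -1-> s2 -1-> s3
First repeat at step 2: s1 was already visited.

The earliest repeat is at step j = 2: N is in s1, which it already visited at step i = 1.
Pumping length from the standard proof: p = 5 (the number of states). The repeated state found above gives |xy| = j ≤ 5 and |y| = j − i ≥ 1.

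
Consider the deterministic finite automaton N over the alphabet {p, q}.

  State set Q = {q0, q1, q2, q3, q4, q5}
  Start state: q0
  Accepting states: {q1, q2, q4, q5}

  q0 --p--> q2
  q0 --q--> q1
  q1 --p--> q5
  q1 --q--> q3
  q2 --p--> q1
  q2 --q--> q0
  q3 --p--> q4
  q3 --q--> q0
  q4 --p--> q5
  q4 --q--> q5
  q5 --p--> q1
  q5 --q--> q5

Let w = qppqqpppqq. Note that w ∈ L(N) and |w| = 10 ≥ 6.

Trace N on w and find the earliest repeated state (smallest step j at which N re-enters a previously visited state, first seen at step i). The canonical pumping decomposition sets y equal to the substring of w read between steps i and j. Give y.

pp

State sequence: q0 -q-> q1 -p-> q5 -p-> q1 -q-> q3 -q-> q0 -p-> q2 -p-> q1 -p-> q5 -q-> q5 -q-> q5
First repeat at step 3: q1 was already visited.

So i = 1, j = 3, giving x = w[0:1] = q, y = w[1:3] = pp, z = w[3:10] = qqpppqq.
Check: |xy| = 3 ≤ 6 and |y| = 2 ≥ 1. Reading y takes N from q1 back to q1, so every xyⁱz is accepted.
With |Q| = 6, pigeonhole forces a state repeat no later than step 6; the substring read between the first and second visits to that state can be pumped.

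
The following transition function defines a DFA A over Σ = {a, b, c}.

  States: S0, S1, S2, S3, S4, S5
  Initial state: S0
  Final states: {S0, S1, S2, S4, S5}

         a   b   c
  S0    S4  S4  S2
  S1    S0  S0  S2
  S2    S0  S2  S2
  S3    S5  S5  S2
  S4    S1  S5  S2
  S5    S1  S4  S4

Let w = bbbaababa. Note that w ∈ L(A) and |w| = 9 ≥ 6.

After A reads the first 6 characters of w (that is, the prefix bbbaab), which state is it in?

Run of A on the first 6 characters of w = b b b a a b:
  step 0: S0  (start)
  step 1: S4  (read b: S0→S4)
  step 2: S5  (read b: S4→S5)
  step 3: S4  (read b: S5→S4)
  step 4: S1  (read a: S4→S1)
  step 5: S0  (read a: S1→S0)
  step 6: S4  (read b: S0→S4)

After reading 6 characters, A is in state S4.

S4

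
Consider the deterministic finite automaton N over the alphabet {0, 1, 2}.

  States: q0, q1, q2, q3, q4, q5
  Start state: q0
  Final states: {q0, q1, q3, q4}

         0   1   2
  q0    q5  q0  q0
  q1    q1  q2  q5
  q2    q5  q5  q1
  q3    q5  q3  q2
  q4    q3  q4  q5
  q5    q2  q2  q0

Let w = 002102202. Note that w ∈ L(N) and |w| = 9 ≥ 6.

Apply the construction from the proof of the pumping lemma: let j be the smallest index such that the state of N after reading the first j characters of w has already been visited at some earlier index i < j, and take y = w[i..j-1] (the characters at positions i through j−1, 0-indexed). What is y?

21

State sequence: q0 -0-> q5 -0-> q2 -2-> q1 -1-> q2 -0-> q5 -2-> q0 -2-> q0 -0-> q5 -2-> q0
First repeat at step 4: q2 was already visited.

So i = 2, j = 4, giving x = w[0:2] = 00, y = w[2:4] = 21, z = w[4:9] = 02202.
Check: |xy| = 4 ≤ 6 and |y| = 2 ≥ 1. Reading y takes N from q2 back to q2, so every xyⁱz is accepted.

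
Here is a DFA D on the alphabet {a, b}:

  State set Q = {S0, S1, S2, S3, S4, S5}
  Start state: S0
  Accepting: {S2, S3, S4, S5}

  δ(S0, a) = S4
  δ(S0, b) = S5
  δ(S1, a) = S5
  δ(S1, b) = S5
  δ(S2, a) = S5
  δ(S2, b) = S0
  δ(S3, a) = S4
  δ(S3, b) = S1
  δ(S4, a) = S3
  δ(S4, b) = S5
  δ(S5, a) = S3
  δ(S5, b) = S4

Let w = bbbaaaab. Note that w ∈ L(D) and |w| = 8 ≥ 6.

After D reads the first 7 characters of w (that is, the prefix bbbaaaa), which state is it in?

State sequence: S0 -b-> S5 -b-> S4 -b-> S5 -a-> S3 -a-> S4 -a-> S3 -a-> S4

After reading 7 characters, D is in state S4.

S4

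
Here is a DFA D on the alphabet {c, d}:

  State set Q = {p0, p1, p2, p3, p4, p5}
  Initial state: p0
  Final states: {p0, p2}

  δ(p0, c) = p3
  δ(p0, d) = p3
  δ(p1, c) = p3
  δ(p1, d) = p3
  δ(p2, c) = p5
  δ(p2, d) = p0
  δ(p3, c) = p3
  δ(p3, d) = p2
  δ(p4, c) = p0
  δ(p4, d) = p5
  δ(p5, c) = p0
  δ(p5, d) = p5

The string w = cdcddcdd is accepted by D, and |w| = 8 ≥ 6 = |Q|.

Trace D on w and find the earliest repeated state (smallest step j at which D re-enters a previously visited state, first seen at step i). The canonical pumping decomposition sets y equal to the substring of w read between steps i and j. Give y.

State sequence: p0 -c-> p3 -d-> p2 -c-> p5 -d-> p5 -d-> p5 -c-> p0 -d-> p3 -d-> p2
First repeat at step 4: p5 was already visited.

So i = 3, j = 4, giving x = w[0:3] = cdc, y = w[3:4] = d, z = w[4:8] = dcdd.
Check: |xy| = 4 ≤ 6 and |y| = 1 ≥ 1. Reading y takes D from p5 back to p5, so every xyⁱz is accepted.

d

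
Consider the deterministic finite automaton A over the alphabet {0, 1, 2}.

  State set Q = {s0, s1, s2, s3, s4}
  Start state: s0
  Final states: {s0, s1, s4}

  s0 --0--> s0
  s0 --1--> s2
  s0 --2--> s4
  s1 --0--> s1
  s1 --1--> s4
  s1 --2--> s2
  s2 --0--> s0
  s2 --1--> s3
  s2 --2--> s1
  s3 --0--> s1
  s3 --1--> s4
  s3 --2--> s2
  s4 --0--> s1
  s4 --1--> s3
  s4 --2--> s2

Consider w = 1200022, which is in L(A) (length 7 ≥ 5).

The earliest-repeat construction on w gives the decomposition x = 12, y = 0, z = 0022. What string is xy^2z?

12000022

xy^2z = 12·0·0·0022 = 12000022.
Reading y = 0 takes A from s1 back to s1, so after x·y·y the machine is still in s1, and z then leads to the accepting state s1. Hence 12000022 ∈ L(A).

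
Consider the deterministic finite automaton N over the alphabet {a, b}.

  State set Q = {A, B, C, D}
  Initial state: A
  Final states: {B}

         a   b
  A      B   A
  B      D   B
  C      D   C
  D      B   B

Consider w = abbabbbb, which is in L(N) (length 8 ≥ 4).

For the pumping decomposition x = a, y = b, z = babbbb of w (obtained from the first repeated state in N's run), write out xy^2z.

abbbabbbb

xy^2z = a·b·b·babbbb = abbbabbbb.
Reading y = b takes N from B back to B, so after x·y·y the machine is still in B, and z then leads to the accepting state B. Hence abbbabbbb ∈ L(N).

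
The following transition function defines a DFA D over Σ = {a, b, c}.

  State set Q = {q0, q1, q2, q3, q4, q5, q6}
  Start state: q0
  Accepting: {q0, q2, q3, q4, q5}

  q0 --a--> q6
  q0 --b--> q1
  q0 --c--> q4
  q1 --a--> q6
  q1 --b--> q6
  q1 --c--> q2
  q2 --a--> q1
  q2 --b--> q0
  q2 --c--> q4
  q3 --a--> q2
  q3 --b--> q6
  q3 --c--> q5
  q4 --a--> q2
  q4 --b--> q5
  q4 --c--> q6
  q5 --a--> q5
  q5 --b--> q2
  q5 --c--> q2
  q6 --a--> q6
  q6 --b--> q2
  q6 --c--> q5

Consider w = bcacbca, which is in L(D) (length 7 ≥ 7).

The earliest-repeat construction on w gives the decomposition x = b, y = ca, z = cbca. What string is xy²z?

bcacacbca

xy^2z = b·ca·ca·cbca = bcacacbca.
Reading y = ca takes D from q1 back to q1, so after x·y·y the machine is still in q1, and z then leads to the accepting state q2. Hence bcacacbca ∈ L(D).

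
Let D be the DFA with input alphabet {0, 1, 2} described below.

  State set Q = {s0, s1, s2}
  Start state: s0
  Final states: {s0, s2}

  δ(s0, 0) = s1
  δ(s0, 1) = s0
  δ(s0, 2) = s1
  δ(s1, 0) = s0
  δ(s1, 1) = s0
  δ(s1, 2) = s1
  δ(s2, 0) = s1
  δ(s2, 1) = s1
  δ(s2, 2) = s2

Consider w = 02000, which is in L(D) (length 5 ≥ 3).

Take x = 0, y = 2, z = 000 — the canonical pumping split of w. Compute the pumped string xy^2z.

022000

xy^2z = 0·2·2·000 = 022000.
Reading y = 2 takes D from s1 back to s1, so after x·y·y the machine is still in s1, and z then leads to the accepting state s0. Hence 022000 ∈ L(D).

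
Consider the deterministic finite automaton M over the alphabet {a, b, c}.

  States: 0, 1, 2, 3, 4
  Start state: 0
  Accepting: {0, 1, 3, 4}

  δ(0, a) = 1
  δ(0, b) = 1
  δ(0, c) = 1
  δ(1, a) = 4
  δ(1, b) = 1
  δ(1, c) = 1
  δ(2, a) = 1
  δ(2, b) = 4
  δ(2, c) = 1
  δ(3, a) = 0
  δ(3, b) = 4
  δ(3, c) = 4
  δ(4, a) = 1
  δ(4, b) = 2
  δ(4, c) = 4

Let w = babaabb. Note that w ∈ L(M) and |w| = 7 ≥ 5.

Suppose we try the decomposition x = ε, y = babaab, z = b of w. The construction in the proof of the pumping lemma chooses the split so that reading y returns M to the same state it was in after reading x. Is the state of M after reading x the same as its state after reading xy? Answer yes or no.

no

State sequence: 0 -b-> 1 -a-> 4 -b-> 2 -a-> 1 -a-> 4 -b-> 2

After x (step 0): 0. After xy (step 6): 2.
They differ (0 ≠ 2), so y is not a cycle from the state after x; this split is not the one the pumping-lemma construction produces, and pumping y need not keep the string in L(M).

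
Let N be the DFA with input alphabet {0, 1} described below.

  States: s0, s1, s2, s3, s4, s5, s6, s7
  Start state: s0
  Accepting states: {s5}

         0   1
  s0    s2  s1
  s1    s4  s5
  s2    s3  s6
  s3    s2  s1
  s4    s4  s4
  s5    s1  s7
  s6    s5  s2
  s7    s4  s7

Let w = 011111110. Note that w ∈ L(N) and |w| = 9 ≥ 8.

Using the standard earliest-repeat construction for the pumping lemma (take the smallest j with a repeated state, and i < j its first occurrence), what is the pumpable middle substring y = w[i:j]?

11

State sequence: s0 -0-> s2 -1-> s6 -1-> s2 -1-> s6 -1-> s2 -1-> s6 -1-> s2 -1-> s6 -0-> s5
First repeat at step 3: s2 was already visited.

So i = 1, j = 3, giving x = w[0:1] = 0, y = w[1:3] = 11, z = w[3:9] = 111110.
Check: |xy| = 3 ≤ 8 and |y| = 2 ≥ 1. Reading y takes N from s2 back to s2, so every xyⁱz is accepted.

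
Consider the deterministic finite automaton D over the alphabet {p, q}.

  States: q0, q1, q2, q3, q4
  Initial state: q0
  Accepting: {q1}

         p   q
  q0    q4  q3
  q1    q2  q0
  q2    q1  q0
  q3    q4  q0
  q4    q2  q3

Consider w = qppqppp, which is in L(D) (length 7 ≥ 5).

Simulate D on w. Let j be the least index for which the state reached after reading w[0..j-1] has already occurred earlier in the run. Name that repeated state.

Run of D on w = q p p q p p p:
  step 0: q0  (start)
  step 1: q3  (read q: q0→q3)
  step 2: q4  (read p: q3→q4)
  step 3: q2  (read p: q4→q2)
  step 4: q0  (read q: q2→q0)   ← first repeat (q0 seen earlier)
  step 5: q4  (read p: q0→q4)
  step 6: q2  (read p: q4→q2)
  step 7: q1  (read p: q2→q1)

The earliest repeat is at step j = 4: D is in q0, which it already visited at step i = 0.
With |Q| = 5, pigeonhole forces a state repeat no later than step 5; the substring read between the first and second visits to that state can be pumped.

q0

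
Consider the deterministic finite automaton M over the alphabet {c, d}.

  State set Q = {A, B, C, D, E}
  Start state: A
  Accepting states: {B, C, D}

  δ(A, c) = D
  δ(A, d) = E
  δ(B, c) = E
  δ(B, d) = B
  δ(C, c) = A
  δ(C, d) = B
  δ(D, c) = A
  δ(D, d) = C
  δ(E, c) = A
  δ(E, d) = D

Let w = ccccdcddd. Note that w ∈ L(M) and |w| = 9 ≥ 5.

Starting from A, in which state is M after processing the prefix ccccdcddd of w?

Run of M on the first 9 characters of w = c c c c d c d d d:
  step 0: A  (start)
  step 1: D  (read c: A→D)
  step 2: A  (read c: D→A)
  step 3: D  (read c: A→D)
  step 4: A  (read c: D→A)
  step 5: E  (read d: A→E)
  step 6: A  (read c: E→A)
  step 7: E  (read d: A→E)
  step 8: D  (read d: E→D)
  step 9: C  (read d: D→C)

After reading 9 characters, M is in state C.

C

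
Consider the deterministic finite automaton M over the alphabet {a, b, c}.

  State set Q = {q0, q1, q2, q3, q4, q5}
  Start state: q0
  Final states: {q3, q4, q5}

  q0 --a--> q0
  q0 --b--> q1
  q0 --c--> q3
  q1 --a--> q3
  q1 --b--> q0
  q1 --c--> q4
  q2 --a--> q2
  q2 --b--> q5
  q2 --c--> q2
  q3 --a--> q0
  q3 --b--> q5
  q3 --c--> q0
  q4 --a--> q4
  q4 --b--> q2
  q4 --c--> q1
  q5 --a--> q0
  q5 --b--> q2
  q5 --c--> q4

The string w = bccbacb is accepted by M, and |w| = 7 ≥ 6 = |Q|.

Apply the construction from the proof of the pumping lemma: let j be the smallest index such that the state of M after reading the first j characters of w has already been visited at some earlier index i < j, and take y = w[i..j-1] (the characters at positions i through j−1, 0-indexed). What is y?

cc

Run of M on w = b c c b a c b:
  step 0: q0  (start)
  step 1: q1  (read b: q0→q1)
  step 2: q4  (read c: q1→q4)
  step 3: q1  (read c: q4→q1)   ← first repeat (q1 seen earlier)
  step 4: q0  (read b: q1→q0)
  step 5: q0  (read a: q0→q0)
  step 6: q3  (read c: q0→q3)
  step 7: q5  (read b: q3→q5)

So i = 1, j = 3, giving x = w[0:1] = b, y = w[1:3] = cc, z = w[3:7] = bacb.
Check: |xy| = 3 ≤ 6 and |y| = 2 ≥ 1. Reading y takes M from q1 back to q1, so every xyⁱz is accepted.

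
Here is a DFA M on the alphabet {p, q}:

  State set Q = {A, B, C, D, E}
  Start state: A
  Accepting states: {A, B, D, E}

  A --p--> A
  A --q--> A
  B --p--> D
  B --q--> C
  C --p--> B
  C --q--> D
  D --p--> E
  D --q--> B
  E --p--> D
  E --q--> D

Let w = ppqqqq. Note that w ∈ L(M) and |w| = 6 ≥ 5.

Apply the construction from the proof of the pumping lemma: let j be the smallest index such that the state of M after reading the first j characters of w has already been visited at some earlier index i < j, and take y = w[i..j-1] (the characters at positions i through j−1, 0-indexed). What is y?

State sequence: A -p-> A -p-> A -q-> A -q-> A -q-> A -q-> A
First repeat at step 1: A was already visited.

So i = 0, j = 1, giving x = w[0:0] = ε, y = w[0:1] = p, z = w[1:6] = pqqqq.
Check: |xy| = 1 ≤ 5 and |y| = 1 ≥ 1. Reading y takes M from A back to A, so every xyⁱz is accepted.

p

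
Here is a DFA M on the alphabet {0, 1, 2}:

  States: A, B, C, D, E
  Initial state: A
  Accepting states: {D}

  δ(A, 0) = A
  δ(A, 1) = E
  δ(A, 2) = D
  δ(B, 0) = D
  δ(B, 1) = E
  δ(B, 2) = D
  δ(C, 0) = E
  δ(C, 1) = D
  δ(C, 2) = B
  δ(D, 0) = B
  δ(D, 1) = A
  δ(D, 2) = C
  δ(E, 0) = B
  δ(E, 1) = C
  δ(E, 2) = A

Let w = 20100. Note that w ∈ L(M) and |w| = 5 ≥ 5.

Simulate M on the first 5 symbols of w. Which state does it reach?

State sequence: A -2-> D -0-> B -1-> E -0-> B -0-> D

After reading 5 characters, M is in state D.

D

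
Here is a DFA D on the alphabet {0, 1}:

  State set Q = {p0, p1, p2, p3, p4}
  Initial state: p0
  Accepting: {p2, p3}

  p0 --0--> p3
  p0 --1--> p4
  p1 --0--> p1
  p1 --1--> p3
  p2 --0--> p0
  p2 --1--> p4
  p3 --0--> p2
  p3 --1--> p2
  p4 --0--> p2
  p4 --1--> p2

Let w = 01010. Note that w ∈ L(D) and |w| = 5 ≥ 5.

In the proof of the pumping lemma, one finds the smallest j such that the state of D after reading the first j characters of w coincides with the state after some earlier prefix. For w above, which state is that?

p0

Run of D on w = 0 1 0 1 0:
  step 0: p0  (start)
  step 1: p3  (read 0: p0→p3)
  step 2: p2  (read 1: p3→p2)
  step 3: p0  (read 0: p2→p0)   ← first repeat (p0 seen earlier)
  step 4: p4  (read 1: p0→p4)
  step 5: p2  (read 0: p4→p2)

The earliest repeat is at step j = 3: D is in p0, which it already visited at step i = 0.
With |Q| = 5, pigeonhole forces a state repeat no later than step 5; the substring read between the first and second visits to that state can be pumped.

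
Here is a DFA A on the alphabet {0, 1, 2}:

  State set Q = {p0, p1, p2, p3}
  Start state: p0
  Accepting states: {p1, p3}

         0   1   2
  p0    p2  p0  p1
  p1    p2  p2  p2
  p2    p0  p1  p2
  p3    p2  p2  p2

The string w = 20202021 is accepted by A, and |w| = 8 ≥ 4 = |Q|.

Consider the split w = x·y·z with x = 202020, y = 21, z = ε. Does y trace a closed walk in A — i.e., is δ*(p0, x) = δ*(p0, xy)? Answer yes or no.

no

State sequence: p0 -2-> p1 -0-> p2 -2-> p2 -0-> p0 -2-> p1 -0-> p2 -2-> p2 -1-> p1

After x (step 6): p2. After xy (step 8): p1.
They differ (p2 ≠ p1), so y is not a cycle from the state after x; this split is not the one the pumping-lemma construction produces, and pumping y need not keep the string in L(A).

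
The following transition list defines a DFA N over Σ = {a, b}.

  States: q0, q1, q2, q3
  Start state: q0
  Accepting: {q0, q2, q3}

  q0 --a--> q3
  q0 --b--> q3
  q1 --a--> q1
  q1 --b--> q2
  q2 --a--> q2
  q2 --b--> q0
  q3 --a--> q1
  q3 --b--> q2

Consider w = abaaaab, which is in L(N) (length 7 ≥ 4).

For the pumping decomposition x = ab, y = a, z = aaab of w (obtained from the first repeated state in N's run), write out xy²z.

abaaaaab

xy^2z = ab·a·a·aaab = abaaaaab.
Reading y = a takes N from q2 back to q2, so after x·y·y the machine is still in q2, and z then leads to the accepting state q0. Hence abaaaaab ∈ L(N).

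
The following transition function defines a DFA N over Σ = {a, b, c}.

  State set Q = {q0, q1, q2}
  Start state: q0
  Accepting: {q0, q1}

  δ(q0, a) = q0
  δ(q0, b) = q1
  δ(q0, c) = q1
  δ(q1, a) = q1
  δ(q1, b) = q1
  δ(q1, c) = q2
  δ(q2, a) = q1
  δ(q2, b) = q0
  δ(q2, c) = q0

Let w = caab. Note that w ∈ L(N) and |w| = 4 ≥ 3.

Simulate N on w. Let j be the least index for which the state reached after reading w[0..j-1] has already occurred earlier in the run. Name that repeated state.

Run of N on w = c a a b:
  step 0: q0  (start)
  step 1: q1  (read c: q0→q1)
  step 2: q1  (read a: q1→q1)   ← first repeat (q1 seen earlier)
  step 3: q1  (read a: q1→q1)
  step 4: q1  (read b: q1→q1)

The earliest repeat is at step j = 2: N is in q1, which it already visited at step i = 1.

q1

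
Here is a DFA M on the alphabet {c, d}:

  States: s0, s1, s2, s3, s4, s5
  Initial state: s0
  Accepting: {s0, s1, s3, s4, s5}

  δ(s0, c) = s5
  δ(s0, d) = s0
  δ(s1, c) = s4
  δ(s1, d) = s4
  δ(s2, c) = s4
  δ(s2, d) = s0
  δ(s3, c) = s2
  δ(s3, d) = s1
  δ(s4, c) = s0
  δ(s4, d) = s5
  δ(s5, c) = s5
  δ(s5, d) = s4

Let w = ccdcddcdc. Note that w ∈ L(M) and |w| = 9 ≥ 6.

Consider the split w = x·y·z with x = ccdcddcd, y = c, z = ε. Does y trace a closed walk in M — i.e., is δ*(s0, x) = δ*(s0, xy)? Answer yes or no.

State sequence: s0 -c-> s5 -c-> s5 -d-> s4 -c-> s0 -d-> s0 -d-> s0 -c-> s5 -d-> s4 -c-> s0

After x (step 8): s4. After xy (step 9): s0.
They differ (s4 ≠ s0), so y is not a cycle from the state after x; this split is not the one the pumping-lemma construction produces, and pumping y need not keep the string in L(M).

no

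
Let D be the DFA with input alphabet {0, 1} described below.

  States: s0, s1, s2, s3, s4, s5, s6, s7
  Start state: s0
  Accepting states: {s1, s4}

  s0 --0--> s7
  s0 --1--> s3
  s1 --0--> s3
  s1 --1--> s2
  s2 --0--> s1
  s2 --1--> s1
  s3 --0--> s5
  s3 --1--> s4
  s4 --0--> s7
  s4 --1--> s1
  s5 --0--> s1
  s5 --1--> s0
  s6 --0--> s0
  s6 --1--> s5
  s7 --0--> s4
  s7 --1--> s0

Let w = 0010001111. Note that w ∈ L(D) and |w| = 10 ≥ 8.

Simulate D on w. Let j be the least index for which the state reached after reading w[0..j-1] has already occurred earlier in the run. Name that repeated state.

Run of D on w = 0 0 1 0 0 0 1 1 1 1:
  step 0: s0  (start)
  step 1: s7  (read 0: s0→s7)
  step 2: s4  (read 0: s7→s4)
  step 3: s1  (read 1: s4→s1)
  step 4: s3  (read 0: s1→s3)
  step 5: s5  (read 0: s3→s5)
  step 6: s1  (read 0: s5→s1)   ← first repeat (s1 seen earlier)
  step 7: s2  (read 1: s1→s2)
  step 8: s1  (read 1: s2→s1)
  step 9: s2  (read 1: s1→s2)
  step 10: s1  (read 1: s2→s1)

The earliest repeat is at step j = 6: D is in s1, which it already visited at step i = 3.

s1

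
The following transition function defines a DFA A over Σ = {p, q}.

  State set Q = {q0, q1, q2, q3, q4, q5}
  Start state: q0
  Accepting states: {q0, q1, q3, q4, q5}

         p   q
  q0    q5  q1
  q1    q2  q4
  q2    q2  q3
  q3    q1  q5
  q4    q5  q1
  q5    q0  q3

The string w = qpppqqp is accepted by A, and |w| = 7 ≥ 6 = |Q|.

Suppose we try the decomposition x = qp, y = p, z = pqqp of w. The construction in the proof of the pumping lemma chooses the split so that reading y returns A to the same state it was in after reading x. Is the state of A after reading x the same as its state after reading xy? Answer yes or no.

yes

Run of A on the first 3 characters of w = q p p:
  step 0: q0  (start)
  step 1: q1  (read q: q0→q1)
  step 2: q2  (read p: q1→q2)
  step 3: q2  (read p: q2→q2)

After x (step 2): q2. After xy (step 3): q2.
They match, so y = p drives A around a cycle from q2 back to itself; pumping y any number of times keeps A in q2 before reading z, and xyⁱz ∈ L(A) for every i ≥ 0.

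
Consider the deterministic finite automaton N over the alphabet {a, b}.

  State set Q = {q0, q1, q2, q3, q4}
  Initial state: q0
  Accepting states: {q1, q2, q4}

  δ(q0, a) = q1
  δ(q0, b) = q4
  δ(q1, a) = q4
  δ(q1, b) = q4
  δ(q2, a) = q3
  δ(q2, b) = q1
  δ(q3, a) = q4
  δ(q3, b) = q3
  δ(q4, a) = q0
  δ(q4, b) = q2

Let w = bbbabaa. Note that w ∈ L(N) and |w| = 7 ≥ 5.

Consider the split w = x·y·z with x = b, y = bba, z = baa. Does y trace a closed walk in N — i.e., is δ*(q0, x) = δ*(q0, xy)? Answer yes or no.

Run of N on the first 4 characters of w = b b b a:
  step 0: q0  (start)
  step 1: q4  (read b: q0→q4)
  step 2: q2  (read b: q4→q2)
  step 3: q1  (read b: q2→q1)
  step 4: q4  (read a: q1→q4)

After x (step 1): q4. After xy (step 4): q4.
They match, so y = bba drives N around a cycle from q4 back to itself; pumping y any number of times keeps N in q4 before reading z, and xyⁱz ∈ L(N) for every i ≥ 0.

yes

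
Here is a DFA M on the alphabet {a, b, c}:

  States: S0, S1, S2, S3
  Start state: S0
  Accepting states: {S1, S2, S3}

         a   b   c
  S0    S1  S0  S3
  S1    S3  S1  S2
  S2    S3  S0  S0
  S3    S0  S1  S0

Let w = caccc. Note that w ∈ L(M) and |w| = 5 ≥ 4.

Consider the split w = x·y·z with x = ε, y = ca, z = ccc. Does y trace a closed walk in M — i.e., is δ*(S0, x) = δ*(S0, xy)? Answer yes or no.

Run of M on the first 2 characters of w = c a:
  step 0: S0  (start)
  step 1: S3  (read c: S0→S3)
  step 2: S0  (read a: S3→S0)

After x (step 0): S0. After xy (step 2): S0.
They match, so y = ca drives M around a cycle from S0 back to itself; pumping y any number of times keeps M in S0 before reading z, and xyⁱz ∈ L(M) for every i ≥ 0.

yes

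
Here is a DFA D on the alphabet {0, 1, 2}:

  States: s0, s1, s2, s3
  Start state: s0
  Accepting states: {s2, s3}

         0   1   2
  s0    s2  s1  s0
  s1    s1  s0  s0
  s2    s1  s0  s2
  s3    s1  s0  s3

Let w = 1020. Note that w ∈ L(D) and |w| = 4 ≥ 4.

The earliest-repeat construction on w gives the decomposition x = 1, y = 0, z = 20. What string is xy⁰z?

120

xy⁰z = xz = 1·20 = 120.
Reading y = 0 takes D from s1 back to s1, so after x the machine is still in s1, and z then leads to the accepting state s2. Hence 120 ∈ L(D).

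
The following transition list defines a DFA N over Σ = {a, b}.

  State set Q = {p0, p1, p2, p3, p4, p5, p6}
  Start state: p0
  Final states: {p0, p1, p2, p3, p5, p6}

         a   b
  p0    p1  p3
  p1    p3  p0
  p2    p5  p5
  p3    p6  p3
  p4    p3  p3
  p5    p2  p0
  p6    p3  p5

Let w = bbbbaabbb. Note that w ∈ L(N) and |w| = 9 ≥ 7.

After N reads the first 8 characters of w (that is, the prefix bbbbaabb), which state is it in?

p3

State sequence: p0 -b-> p3 -b-> p3 -b-> p3 -b-> p3 -a-> p6 -a-> p3 -b-> p3 -b-> p3

After reading 8 characters, N is in state p3.
(This kind of state-tracing is the core of the pumping-lemma construction: with 7 states, pigeonhole forces a repeat within the first 7 steps.)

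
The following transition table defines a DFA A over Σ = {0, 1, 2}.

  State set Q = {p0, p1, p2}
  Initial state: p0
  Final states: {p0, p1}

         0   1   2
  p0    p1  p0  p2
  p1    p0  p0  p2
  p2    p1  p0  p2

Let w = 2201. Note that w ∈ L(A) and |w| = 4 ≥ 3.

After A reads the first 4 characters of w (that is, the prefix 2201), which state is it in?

State sequence: p0 -2-> p2 -2-> p2 -0-> p1 -1-> p0

After reading 4 characters, A is in state p0.

p0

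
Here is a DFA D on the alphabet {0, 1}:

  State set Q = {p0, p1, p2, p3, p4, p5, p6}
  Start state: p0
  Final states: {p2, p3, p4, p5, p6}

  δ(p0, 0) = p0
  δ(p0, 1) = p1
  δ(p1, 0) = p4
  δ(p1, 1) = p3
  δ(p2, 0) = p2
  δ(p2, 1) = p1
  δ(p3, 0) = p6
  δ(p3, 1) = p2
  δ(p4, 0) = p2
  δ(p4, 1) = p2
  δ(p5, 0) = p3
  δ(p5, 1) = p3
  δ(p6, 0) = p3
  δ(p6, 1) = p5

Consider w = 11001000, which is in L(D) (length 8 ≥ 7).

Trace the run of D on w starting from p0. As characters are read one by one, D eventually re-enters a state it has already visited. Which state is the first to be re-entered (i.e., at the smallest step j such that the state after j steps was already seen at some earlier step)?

p3

State sequence: p0 -1-> p1 -1-> p3 -0-> p6 -0-> p3 -1-> p2 -0-> p2 -0-> p2 -0-> p2
First repeat at step 4: p3 was already visited.

The earliest repeat is at step j = 4: D is in p3, which it already visited at step i = 2.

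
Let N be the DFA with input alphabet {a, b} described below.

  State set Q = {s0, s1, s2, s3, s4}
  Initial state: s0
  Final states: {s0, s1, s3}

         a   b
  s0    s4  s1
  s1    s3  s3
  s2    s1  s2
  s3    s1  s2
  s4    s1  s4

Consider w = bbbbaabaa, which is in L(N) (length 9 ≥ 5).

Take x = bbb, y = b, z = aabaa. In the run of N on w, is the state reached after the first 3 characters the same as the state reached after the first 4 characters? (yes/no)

State sequence: s0 -b-> s1 -b-> s3 -b-> s2 -b-> s2

After x (step 3): s2. After xy (step 4): s2.
They match, so y = b drives N around a cycle from s2 back to itself; pumping y any number of times keeps N in s2 before reading z, and xyⁱz ∈ L(N) for every i ≥ 0.

yes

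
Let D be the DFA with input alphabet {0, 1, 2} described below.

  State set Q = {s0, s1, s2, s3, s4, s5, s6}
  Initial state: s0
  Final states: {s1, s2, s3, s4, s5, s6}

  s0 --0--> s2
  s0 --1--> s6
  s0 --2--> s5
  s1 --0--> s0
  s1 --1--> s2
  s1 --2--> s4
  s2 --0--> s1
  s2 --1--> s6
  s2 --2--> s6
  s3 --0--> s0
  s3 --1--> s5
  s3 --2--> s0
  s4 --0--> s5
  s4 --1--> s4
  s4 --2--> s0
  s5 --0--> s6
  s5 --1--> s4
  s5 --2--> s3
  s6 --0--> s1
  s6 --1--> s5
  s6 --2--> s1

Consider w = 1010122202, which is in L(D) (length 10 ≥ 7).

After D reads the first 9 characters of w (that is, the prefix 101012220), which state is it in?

s5

Run of D on the first 9 characters of w = 1 0 1 0 1 2 2 2 0:
  step 0: s0  (start)
  step 1: s6  (read 1: s0→s6)
  step 2: s1  (read 0: s6→s1)
  step 3: s2  (read 1: s1→s2)
  step 4: s1  (read 0: s2→s1)
  step 5: s2  (read 1: s1→s2)
  step 6: s6  (read 2: s2→s6)
  step 7: s1  (read 2: s6→s1)
  step 8: s4  (read 2: s1→s4)
  step 9: s5  (read 0: s4→s5)

After reading 9 characters, D is in state s5.
(This kind of state-tracing is the core of the pumping-lemma construction: with 7 states, pigeonhole forces a repeat within the first 7 steps.)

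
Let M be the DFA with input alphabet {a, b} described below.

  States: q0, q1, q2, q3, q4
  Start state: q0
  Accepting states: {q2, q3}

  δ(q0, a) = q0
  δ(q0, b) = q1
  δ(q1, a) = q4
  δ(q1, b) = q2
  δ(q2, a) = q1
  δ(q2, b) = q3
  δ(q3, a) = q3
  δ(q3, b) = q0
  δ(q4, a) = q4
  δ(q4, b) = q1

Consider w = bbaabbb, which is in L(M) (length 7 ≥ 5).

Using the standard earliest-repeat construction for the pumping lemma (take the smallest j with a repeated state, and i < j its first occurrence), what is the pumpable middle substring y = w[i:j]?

Run of M on w = b b a a b b b:
  step 0: q0  (start)
  step 1: q1  (read b: q0→q1)
  step 2: q2  (read b: q1→q2)
  step 3: q1  (read a: q2→q1)   ← first repeat (q1 seen earlier)
  step 4: q4  (read a: q1→q4)
  step 5: q1  (read b: q4→q1)
  step 6: q2  (read b: q1→q2)
  step 7: q3  (read b: q2→q3)

So i = 1, j = 3, giving x = w[0:1] = b, y = w[1:3] = ba, z = w[3:7] = abbb.
Check: |xy| = 3 ≤ 5 and |y| = 2 ≥ 1. Reading y takes M from q1 back to q1, so every xyⁱz is accepted.

ba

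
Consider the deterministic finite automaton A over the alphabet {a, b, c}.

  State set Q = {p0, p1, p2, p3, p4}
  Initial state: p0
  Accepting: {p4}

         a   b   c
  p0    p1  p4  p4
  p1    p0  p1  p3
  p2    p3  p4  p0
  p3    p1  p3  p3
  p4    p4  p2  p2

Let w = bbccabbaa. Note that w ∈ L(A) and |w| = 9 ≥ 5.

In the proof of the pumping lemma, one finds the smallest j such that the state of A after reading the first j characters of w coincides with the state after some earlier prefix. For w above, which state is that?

p0

Run of A on w = b b c c a b b a a:
  step 0: p0  (start)
  step 1: p4  (read b: p0→p4)
  step 2: p2  (read b: p4→p2)
  step 3: p0  (read c: p2→p0)   ← first repeat (p0 seen earlier)
  step 4: p4  (read c: p0→p4)
  step 5: p4  (read a: p4→p4)
  step 6: p2  (read b: p4→p2)
  step 7: p4  (read b: p2→p4)
  step 8: p4  (read a: p4→p4)
  step 9: p4  (read a: p4→p4)

The earliest repeat is at step j = 3: A is in p0, which it already visited at step i = 0.
Since A has 5 states, any run of length ≥ 5 visits 5+1 states, so by pigeonhole some state repeats within the first 5 steps — that repeat gives the pumpable loop.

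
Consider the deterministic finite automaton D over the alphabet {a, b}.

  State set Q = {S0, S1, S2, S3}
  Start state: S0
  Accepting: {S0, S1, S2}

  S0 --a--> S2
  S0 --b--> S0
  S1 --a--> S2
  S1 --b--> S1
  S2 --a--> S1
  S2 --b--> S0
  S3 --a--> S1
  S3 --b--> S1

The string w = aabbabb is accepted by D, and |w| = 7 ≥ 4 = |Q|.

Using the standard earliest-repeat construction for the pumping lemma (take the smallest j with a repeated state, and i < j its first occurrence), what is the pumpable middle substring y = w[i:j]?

State sequence: S0 -a-> S2 -a-> S1 -b-> S1 -b-> S1 -a-> S2 -b-> S0 -b-> S0
First repeat at step 3: S1 was already visited.

So i = 2, j = 3, giving x = w[0:2] = aa, y = w[2:3] = b, z = w[3:7] = babb.
Check: |xy| = 3 ≤ 4 and |y| = 1 ≥ 1. Reading y takes D from S1 back to S1, so every xyⁱz is accepted.

b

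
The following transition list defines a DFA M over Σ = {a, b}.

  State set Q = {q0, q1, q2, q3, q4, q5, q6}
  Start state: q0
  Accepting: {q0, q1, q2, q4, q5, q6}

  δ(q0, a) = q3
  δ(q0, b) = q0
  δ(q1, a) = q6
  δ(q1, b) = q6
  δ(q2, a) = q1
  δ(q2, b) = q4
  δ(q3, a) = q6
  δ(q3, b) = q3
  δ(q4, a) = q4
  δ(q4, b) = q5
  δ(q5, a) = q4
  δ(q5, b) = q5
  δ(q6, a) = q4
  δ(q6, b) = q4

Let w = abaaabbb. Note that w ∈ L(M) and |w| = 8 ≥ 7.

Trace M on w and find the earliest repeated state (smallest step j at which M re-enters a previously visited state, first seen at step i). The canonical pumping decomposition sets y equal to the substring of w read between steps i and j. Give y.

Run of M on w = a b a a a b b b:
  step 0: q0  (start)
  step 1: q3  (read a: q0→q3)
  step 2: q3  (read b: q3→q3)   ← first repeat (q3 seen earlier)
  step 3: q6  (read a: q3→q6)
  step 4: q4  (read a: q6→q4)
  step 5: q4  (read a: q4→q4)
  step 6: q5  (read b: q4→q5)
  step 7: q5  (read b: q5→q5)
  step 8: q5  (read b: q5→q5)

So i = 1, j = 2, giving x = w[0:1] = a, y = w[1:2] = b, z = w[2:8] = aaabbb.
Check: |xy| = 2 ≤ 7 and |y| = 1 ≥ 1. Reading y takes M from q3 back to q3, so every xyⁱz is accepted.

b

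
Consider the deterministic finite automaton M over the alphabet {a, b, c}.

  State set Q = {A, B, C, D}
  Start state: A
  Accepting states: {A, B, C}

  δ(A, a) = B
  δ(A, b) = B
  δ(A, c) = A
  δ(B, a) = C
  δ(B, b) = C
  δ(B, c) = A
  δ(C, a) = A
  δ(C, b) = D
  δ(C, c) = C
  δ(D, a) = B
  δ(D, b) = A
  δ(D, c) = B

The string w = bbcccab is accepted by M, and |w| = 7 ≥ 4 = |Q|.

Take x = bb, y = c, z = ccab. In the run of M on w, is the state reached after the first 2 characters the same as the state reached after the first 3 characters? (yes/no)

State sequence: A -b-> B -b-> C -c-> C

After x (step 2): C. After xy (step 3): C.
They match, so y = c drives M around a cycle from C back to itself; pumping y any number of times keeps M in C before reading z, and xyⁱz ∈ L(M) for every i ≥ 0.

yes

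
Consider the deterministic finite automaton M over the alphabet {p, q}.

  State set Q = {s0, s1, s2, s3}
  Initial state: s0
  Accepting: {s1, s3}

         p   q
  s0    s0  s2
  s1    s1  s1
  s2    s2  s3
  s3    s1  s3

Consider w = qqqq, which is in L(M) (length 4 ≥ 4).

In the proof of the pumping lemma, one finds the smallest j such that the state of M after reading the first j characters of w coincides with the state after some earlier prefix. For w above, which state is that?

s3

State sequence: s0 -q-> s2 -q-> s3 -q-> s3 -q-> s3
First repeat at step 3: s3 was already visited.

The earliest repeat is at step j = 3: M is in s3, which it already visited at step i = 2.
Since M has 4 states, any run of length ≥ 4 visits 4+1 states, so by pigeonhole some state repeats within the first 4 steps — that repeat gives the pumpable loop.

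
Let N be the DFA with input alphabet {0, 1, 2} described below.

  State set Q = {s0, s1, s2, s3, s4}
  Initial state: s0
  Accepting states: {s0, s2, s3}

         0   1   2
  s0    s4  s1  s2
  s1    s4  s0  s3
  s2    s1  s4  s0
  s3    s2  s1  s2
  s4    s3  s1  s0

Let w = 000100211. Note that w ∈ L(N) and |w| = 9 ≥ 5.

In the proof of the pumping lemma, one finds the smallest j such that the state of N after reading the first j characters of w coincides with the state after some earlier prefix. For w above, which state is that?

Run of N on w = 0 0 0 1 0 0 2 1 1:
  step 0: s0  (start)
  step 1: s4  (read 0: s0→s4)
  step 2: s3  (read 0: s4→s3)
  step 3: s2  (read 0: s3→s2)
  step 4: s4  (read 1: s2→s4)   ← first repeat (s4 seen earlier)
  step 5: s3  (read 0: s4→s3)
  step 6: s2  (read 0: s3→s2)
  step 7: s0  (read 2: s2→s0)
  step 8: s1  (read 1: s0→s1)
  step 9: s0  (read 1: s1→s0)

The earliest repeat is at step j = 4: N is in s4, which it already visited at step i = 1.
Since N has 5 states, any run of length ≥ 5 visits 5+1 states, so by pigeonhole some state repeats within the first 5 steps — that repeat gives the pumpable loop.

s4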